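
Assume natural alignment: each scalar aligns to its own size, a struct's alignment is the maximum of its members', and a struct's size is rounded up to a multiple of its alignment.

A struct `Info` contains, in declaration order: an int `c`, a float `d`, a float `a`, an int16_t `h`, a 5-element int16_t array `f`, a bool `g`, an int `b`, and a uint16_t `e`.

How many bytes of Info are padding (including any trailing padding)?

5

0..4  c  (4B, 4-aligned)
4..8  d  (4B, 4-aligned)
8..12  a  (4B, 4-aligned)
12..14  h  (2B, 2-aligned)
14..24  f  (10B, 2-aligned)
24..25  g  (1B, 1-aligned)
25..28  -- padding (3B)
28..32  b  (4B, 4-aligned)
32..34  e  (2B, 2-aligned)
34..36  -- tail padding (2B)
sizeof = 36, alignof = 4
data bytes 31, size 36 → padding 5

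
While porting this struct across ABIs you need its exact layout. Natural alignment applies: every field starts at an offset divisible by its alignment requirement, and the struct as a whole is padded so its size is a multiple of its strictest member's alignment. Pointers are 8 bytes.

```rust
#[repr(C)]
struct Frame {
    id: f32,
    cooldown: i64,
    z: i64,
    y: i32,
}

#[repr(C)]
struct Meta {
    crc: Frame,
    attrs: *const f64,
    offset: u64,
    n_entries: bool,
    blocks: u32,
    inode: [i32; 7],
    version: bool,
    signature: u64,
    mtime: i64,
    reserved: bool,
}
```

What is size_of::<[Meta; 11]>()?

1232

Frame: 0..4  id  (4B, 4-aligned); 4..8  -- padding (4B); 8..16  cooldown  (8B, 8-aligned); 16..24  z  (8B, 8-aligned); 24..28  y  (4B, 4-aligned); 28..32  -- tail padding (4B); sizeof = 32, alignof = 8
0..32  crc  (32B, 8-aligned)
32..40  attrs  (8B, 8-aligned)
40..48  offset  (8B, 8-aligned)
48..49  n_entries  (1B, 1-aligned)
49..52  -- padding (3B)
52..56  blocks  (4B, 4-aligned)
56..84  inode  (28B, 4-aligned)
84..85  version  (1B, 1-aligned)
85..88  -- padding (3B)
88..96  signature  (8B, 8-aligned)
96..104  mtime  (8B, 8-aligned)
104..105  reserved  (1B, 1-aligned)
105..112  -- tail padding (7B)
sizeof = 112, alignof = 8
array of 11: 11 × 112 = 1232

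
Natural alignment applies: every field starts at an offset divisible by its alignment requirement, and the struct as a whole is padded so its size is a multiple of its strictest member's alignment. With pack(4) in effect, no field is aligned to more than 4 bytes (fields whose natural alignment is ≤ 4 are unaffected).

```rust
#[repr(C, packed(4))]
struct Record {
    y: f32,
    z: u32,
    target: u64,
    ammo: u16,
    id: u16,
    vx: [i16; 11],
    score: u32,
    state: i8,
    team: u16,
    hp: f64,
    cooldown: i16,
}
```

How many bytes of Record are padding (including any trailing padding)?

5

0..4  y  (4B, 4-aligned)
4..8  z  (4B, 4-aligned)
8..16  target  (8B, 4-aligned)
16..18  ammo  (2B, 2-aligned)
18..20  id  (2B, 2-aligned)
20..42  vx  (22B, 2-aligned)
42..44  -- padding (2B)
44..48  score  (4B, 4-aligned)
48..49  state  (1B, 1-aligned)
49..50  -- padding (1B)
50..52  team  (2B, 2-aligned)
52..60  hp  (8B, 4-aligned)
60..62  cooldown  (2B, 2-aligned)
62..64  -- tail padding (2B)
sizeof = 64, alignof = 4
data bytes 59, size 64 → padding 5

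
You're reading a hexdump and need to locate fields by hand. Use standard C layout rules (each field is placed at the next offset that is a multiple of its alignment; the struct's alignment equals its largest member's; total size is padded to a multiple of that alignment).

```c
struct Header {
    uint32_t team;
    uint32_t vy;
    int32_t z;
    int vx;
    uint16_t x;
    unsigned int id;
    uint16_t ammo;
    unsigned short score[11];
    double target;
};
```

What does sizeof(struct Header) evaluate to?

56

@0: team [4B, align 4] → 4
@4: vy [4B, align 4] → 8
@8: z [4B, align 4] → 12
@12: vx [4B, align 4] → 16
@16: x [2B, align 2] → 18
+2 pad (align 4)
@20: id [4B, align 4] → 24
@24: ammo [2B, align 2] → 26
@26: score [22B, align 2] → 48
@48: target [8B, align 8] → 56
size 56, align 8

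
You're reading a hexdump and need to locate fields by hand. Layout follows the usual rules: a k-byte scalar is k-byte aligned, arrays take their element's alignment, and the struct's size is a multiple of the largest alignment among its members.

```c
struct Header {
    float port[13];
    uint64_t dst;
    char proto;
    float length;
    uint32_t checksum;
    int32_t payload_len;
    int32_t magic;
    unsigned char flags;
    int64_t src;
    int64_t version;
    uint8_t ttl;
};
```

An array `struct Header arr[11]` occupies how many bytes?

1232

@0: port [52B, align 4] → 52
+4 pad (align 8)
@56: dst [8B, align 8] → 64
@64: proto [1B, align 1] → 65
+3 pad (align 4)
@68: length [4B, align 4] → 72
@72: checksum [4B, align 4] → 76
@76: payload_len [4B, align 4] → 80
@80: magic [4B, align 4] → 84
@84: flags [1B, align 1] → 85
+3 pad (align 8)
@88: src [8B, align 8] → 96
@96: version [8B, align 8] → 104
@104: ttl [1B, align 1] → 105
+7 tail pad (align 8)
size 112, align 8
array of 11: 11 × 112 = 1232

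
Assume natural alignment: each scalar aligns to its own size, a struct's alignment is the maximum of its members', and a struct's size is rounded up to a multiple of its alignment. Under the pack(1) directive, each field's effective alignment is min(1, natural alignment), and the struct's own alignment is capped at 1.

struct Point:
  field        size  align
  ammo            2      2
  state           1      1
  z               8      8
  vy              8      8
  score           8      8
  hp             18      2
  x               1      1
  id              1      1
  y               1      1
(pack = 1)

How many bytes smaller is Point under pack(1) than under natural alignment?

natural layout:
  0..2  ammo  (2B, 2-aligned)
  2..3  state  (1B, 1-aligned)
  3..8  -- padding (5B)
  8..16  z  (8B, 8-aligned)
  16..24  vy  (8B, 8-aligned)
  24..32  score  (8B, 8-aligned)
  32..50  hp  (18B, 2-aligned)
  50..51  x  (1B, 1-aligned)
  51..52  id  (1B, 1-aligned)
  52..53  y  (1B, 1-aligned)
  53..56  -- tail padding (3B)
  sizeof = 56, alignof = 8
packed(1) layout:
  0..2  ammo  (2B, 1-aligned)
  2..3  state  (1B, 1-aligned)
  3..11  z  (8B, 1-aligned)
  11..19  vy  (8B, 1-aligned)
  19..27  score  (8B, 1-aligned)
  27..45  hp  (18B, 1-aligned)
  45..46  x  (1B, 1-aligned)
  46..47  id  (1B, 1-aligned)
  47..48  y  (1B, 1-aligned)
  sizeof = 48, alignof = 1
56 − 48 = 8

8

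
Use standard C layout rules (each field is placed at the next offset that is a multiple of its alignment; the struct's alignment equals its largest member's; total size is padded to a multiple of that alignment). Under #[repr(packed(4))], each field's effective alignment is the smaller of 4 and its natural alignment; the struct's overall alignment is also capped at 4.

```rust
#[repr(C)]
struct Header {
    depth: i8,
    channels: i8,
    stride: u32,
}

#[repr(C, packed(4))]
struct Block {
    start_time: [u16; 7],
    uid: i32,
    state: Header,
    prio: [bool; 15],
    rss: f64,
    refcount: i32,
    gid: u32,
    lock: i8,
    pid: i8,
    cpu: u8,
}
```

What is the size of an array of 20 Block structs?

Header: @0: depth [1B, align 1] → 1; @1: channels [1B, align 1] → 2; +2 pad (align 4); @4: stride [4B, align 4] → 8; size 8, align 4
@0: start_time [14B, align 2] → 14
+2 pad (align 4)
@16: uid [4B, align 4] → 20
@20: state [8B, align 4] → 28
@28: prio [15B, align 1] → 43
+1 pad (align 4)
@44: rss [8B, align 4] → 52
@52: refcount [4B, align 4] → 56
@56: gid [4B, align 4] → 60
@60: lock [1B, align 1] → 61
@61: pid [1B, align 1] → 62
@62: cpu [1B, align 1] → 63
+1 tail pad (align 4)
size 64, align 4
array of 20: 20 × 64 = 1280

1280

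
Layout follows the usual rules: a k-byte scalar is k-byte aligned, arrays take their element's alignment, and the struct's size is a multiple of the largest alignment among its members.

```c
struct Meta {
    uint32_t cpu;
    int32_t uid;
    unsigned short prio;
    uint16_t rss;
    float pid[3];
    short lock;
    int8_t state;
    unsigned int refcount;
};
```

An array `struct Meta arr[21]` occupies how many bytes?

cpu at 0 (size 4, align 4) → ends 4
uid at 4 (size 4, align 4) → ends 8
prio at 8 (size 2, align 2) → ends 10
rss at 10 (size 2, align 2) → ends 12
pid at 12 (size 12, align 4) → ends 24
lock at 24 (size 2, align 2) → ends 26
state at 26 (size 1, align 1) → ends 27
pad 1 to align 4 for refcount
refcount at 28 (size 4, align 4) → ends 32
total 32 bytes, alignment 4
array of 21: 21 × 32 = 672

672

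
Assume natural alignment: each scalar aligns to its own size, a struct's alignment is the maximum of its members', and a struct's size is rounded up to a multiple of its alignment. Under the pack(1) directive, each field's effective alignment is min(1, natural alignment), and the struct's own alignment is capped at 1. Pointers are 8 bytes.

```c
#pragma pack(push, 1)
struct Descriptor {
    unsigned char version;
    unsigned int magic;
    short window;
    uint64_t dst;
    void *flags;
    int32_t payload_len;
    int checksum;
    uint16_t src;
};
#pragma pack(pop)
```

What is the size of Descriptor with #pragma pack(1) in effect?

33

version at 0 (size 1, align 1) → ends 1
magic at 1 (size 4, align 1) → ends 5
window at 5 (size 2, align 1) → ends 7
dst at 7 (size 8, align 1) → ends 15
flags at 15 (size 8, align 1) → ends 23
payload_len at 23 (size 4, align 1) → ends 27
checksum at 27 (size 4, align 1) → ends 31
src at 31 (size 2, align 1) → ends 33
total 33 bytes, alignment 1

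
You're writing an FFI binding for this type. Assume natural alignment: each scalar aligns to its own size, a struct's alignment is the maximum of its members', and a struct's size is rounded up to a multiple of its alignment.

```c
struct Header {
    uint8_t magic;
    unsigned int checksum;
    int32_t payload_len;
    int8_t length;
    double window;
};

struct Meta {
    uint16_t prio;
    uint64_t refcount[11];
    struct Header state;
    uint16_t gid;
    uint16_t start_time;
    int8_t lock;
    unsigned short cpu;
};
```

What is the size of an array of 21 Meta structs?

2688

Header: @0: magic [1B, align 1] → 1; +3 pad (align 4); @4: checksum [4B, align 4] → 8; @8: payload_len [4B, align 4] → 12; @12: length [1B, align 1] → 13; +3 pad (align 8); @16: window [8B, align 8] → 24; size 24, align 8
@0: prio [2B, align 2] → 2
+6 pad (align 8)
@8: refcount [88B, align 8] → 96
@96: state [24B, align 8] → 120
@120: gid [2B, align 2] → 122
@122: start_time [2B, align 2] → 124
@124: lock [1B, align 1] → 125
+1 pad (align 2)
@126: cpu [2B, align 2] → 128
size 128, align 8
array of 21: 21 × 128 = 2688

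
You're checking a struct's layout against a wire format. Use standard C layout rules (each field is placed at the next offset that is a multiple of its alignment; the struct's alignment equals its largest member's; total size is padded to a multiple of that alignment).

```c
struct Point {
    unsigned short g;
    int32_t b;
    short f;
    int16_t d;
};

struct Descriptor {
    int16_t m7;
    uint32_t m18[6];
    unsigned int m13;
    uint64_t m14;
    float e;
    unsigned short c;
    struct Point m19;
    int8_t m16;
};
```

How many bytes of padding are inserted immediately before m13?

0

Point: @0: g [2B, align 2] → 2; +2 pad (align 4); @4: b [4B, align 4] → 8; @8: f [2B, align 2] → 10; @10: d [2B, align 2] → 12; size 12, align 4
@0: m7 [2B, align 2] → 2
+2 pad (align 4)
@4: m18 [24B, align 4] → 28
@28: m13 [4B, align 4] → 32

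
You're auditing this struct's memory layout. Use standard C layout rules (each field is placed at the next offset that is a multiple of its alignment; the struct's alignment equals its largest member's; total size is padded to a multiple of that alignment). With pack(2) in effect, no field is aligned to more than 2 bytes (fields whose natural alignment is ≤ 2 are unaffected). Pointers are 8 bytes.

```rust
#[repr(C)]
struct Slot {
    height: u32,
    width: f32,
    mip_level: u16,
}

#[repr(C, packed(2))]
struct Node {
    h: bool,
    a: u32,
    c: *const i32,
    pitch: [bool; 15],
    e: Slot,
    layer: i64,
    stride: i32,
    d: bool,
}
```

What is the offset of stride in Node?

Slot: height at 0 (size 4, align 4) → ends 4; width at 4 (size 4, align 4) → ends 8; mip_level at 8 (size 2, align 2) → ends 10; tail pad 2 to reach multiple of 4; total 12 bytes, alignment 4
h at 0 (size 1, align 1) → ends 1
pad 1 to align 2 for a
a at 2 (size 4, align 2) → ends 6
c at 6 (size 8, align 2) → ends 14
pitch at 14 (size 15, align 1) → ends 29
pad 1 to align 2 for e
e at 30 (size 12, align 2) → ends 42
layer at 42 (size 8, align 2) → ends 50
stride at 50 (size 4, align 2) → ends 54

50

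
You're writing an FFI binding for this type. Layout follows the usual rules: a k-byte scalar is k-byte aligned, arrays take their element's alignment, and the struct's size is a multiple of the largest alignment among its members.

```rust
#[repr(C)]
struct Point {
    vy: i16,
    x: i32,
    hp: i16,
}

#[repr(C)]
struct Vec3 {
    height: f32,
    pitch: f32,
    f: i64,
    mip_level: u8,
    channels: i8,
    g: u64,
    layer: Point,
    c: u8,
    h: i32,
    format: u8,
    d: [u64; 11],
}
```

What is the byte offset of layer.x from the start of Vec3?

Point: @0: vy [2B, align 2] → 2; +2 pad (align 4); @4: x [4B, align 4] → 8; @8: hp [2B, align 2] → 10; +2 tail pad (align 4); size 12, align 4
@0: height [4B, align 4] → 4
@4: pitch [4B, align 4] → 8
@8: f [8B, align 8] → 16
@16: mip_level [1B, align 1] → 17
@17: channels [1B, align 1] → 18
+6 pad (align 8)
@24: g [8B, align 8] → 32
@32: layer [12B, align 4] → 44
within Point: x at 4
32 + 4 = 36

36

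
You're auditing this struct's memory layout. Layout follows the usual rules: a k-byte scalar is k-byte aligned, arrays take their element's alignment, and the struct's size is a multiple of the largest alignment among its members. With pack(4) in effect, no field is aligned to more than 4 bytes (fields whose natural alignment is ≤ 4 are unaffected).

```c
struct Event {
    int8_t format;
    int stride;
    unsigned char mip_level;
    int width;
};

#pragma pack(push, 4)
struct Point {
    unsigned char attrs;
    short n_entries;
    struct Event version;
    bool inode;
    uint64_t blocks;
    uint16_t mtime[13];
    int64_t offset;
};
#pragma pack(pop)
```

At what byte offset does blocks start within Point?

24

Event: @0: format [1B, align 1] → 1; +3 pad (align 4); @4: stride [4B, align 4] → 8; @8: mip_level [1B, align 1] → 9; +3 pad (align 4); @12: width [4B, align 4] → 16; size 16, align 4
@0: attrs [1B, align 1] → 1
+1 pad (align 2)
@2: n_entries [2B, align 2] → 4
@4: version [16B, align 4] → 20
@20: inode [1B, align 1] → 21
+3 pad (align 4)
@24: blocks [8B, align 4] → 32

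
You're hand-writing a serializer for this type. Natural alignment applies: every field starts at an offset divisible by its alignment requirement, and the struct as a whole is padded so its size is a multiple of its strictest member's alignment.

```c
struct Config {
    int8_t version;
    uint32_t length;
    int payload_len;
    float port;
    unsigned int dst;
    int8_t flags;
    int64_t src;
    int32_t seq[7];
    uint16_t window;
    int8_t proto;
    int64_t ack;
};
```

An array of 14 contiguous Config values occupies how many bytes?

version at 0 (size 1, align 1) → ends 1
pad 3 to align 4 for length
length at 4 (size 4, align 4) → ends 8
payload_len at 8 (size 4, align 4) → ends 12
port at 12 (size 4, align 4) → ends 16
dst at 16 (size 4, align 4) → ends 20
flags at 20 (size 1, align 1) → ends 21
pad 3 to align 8 for src
src at 24 (size 8, align 8) → ends 32
seq at 32 (size 28, align 4) → ends 60
window at 60 (size 2, align 2) → ends 62
proto at 62 (size 1, align 1) → ends 63
pad 1 to align 8 for ack
ack at 64 (size 8, align 8) → ends 72
total 72 bytes, alignment 8
array of 14: 14 × 72 = 1008

1008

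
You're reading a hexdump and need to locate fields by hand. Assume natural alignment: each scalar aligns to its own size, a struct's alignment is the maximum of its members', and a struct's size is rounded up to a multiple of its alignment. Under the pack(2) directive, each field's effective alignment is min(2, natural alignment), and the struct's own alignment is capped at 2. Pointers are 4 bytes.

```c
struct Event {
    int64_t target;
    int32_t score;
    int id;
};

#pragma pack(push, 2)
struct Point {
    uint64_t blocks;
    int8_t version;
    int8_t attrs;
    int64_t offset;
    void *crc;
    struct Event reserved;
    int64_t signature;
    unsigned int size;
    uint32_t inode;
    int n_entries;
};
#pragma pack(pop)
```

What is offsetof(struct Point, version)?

8

Event: target at 0 (size 8, align 8) → ends 8; score at 8 (size 4, align 4) → ends 12; id at 12 (size 4, align 4) → ends 16; total 16 bytes, alignment 8
blocks at 0 (size 8, align 2) → ends 8
version at 8 (size 1, align 1) → ends 9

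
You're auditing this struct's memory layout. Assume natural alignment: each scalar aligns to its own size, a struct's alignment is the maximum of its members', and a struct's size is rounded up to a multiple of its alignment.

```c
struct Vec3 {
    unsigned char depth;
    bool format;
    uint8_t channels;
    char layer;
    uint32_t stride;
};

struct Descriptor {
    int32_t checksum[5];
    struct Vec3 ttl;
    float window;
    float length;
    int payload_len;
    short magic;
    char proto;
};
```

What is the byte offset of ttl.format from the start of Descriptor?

21

Vec3: 0..1  depth  (1B, 1-aligned); 1..2  format  (1B, 1-aligned); 2..3  channels  (1B, 1-aligned); 3..4  layer  (1B, 1-aligned); 4..8  stride  (4B, 4-aligned); sizeof = 8, alignof = 4
0..20  checksum  (20B, 4-aligned)
20..28  ttl  (8B, 4-aligned)
within Vec3: format at 1
20 + 1 = 21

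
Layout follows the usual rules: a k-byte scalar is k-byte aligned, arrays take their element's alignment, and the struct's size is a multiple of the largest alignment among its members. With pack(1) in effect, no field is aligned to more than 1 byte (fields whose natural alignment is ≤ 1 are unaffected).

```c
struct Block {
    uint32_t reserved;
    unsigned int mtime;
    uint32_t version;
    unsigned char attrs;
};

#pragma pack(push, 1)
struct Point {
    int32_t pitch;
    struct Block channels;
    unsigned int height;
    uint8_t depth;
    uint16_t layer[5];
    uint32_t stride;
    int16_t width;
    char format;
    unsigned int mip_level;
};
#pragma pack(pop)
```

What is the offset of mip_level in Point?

42

Block: reserved at 0 (size 4, align 4) → ends 4; mtime at 4 (size 4, align 4) → ends 8; version at 8 (size 4, align 4) → ends 12; attrs at 12 (size 1, align 1) → ends 13; tail pad 3 to reach multiple of 4; total 16 bytes, alignment 4
pitch at 0 (size 4, align 1) → ends 4
channels at 4 (size 16, align 1) → ends 20
height at 20 (size 4, align 1) → ends 24
depth at 24 (size 1, align 1) → ends 25
layer at 25 (size 10, align 1) → ends 35
stride at 35 (size 4, align 1) → ends 39
width at 39 (size 2, align 1) → ends 41
format at 41 (size 1, align 1) → ends 42
mip_level at 42 (size 4, align 1) → ends 46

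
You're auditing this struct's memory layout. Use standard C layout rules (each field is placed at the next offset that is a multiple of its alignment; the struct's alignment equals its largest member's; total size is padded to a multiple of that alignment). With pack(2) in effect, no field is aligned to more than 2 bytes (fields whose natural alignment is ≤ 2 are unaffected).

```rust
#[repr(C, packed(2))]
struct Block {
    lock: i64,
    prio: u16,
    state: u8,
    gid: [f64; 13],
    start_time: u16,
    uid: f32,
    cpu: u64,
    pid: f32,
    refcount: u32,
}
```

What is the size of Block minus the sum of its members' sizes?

@0: lock [8B, align 2] → 8
@8: prio [2B, align 2] → 10
@10: state [1B, align 1] → 11
+1 pad (align 2)
@12: gid [104B, align 2] → 116
@116: start_time [2B, align 2] → 118
@118: uid [4B, align 2] → 122
@122: cpu [8B, align 2] → 130
@130: pid [4B, align 2] → 134
@134: refcount [4B, align 2] → 138
size 138, align 2
data bytes 137, size 138 → padding 1

1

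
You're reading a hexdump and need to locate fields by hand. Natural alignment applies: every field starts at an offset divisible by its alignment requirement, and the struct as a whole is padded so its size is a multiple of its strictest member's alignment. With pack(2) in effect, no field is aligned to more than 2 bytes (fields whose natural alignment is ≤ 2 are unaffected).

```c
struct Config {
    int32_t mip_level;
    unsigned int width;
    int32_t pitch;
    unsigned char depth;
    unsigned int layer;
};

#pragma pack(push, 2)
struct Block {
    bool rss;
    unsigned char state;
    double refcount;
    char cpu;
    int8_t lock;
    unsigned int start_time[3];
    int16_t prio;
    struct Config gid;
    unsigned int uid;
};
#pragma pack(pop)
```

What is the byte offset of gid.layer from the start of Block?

42

Config: @0: mip_level [4B, align 4] → 4; @4: width [4B, align 4] → 8; @8: pitch [4B, align 4] → 12; @12: depth [1B, align 1] → 13; +3 pad (align 4); @16: layer [4B, align 4] → 20; size 20, align 4
@0: rss [1B, align 1] → 1
@1: state [1B, align 1] → 2
@2: refcount [8B, align 2] → 10
@10: cpu [1B, align 1] → 11
@11: lock [1B, align 1] → 12
@12: start_time [12B, align 2] → 24
@24: prio [2B, align 2] → 26
@26: gid [20B, align 2] → 46
within Config: layer at 16
26 + 16 = 42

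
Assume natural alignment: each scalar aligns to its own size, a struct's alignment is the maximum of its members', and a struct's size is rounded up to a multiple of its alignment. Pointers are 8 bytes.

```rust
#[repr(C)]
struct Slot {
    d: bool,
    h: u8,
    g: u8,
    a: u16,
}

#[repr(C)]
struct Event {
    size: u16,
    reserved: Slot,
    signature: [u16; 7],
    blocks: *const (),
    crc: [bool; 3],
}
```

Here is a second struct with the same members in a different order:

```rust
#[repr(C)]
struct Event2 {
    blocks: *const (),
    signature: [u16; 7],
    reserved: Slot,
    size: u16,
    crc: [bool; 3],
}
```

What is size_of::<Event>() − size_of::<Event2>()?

Slot: d at 0 (size 1, align 1) → ends 1; h at 1 (size 1, align 1) → ends 2; g at 2 (size 1, align 1) → ends 3; pad 1 to align 2 for a; a at 4 (size 2, align 2) → ends 6; total 6 bytes, alignment 2
size at 0 (size 2, align 2) → ends 2
reserved at 2 (size 6, align 2) → ends 8
signature at 8 (size 14, align 2) → ends 22
pad 2 to align 8 for blocks
blocks at 24 (size 8, align 8) → ends 32
crc at 32 (size 3, align 1) → ends 35
tail pad 5 to reach multiple of 8
total 40 bytes, alignment 8
— Event2 —
blocks at 0 (size 8, align 8) → ends 8
signature at 8 (size 14, align 2) → ends 22
reserved at 22 (size 6, align 2) → ends 28
size at 28 (size 2, align 2) → ends 30
crc at 30 (size 3, align 1) → ends 33
tail pad 7 to reach multiple of 8
total 40 bytes, alignment 8
40 − 40 = 0

0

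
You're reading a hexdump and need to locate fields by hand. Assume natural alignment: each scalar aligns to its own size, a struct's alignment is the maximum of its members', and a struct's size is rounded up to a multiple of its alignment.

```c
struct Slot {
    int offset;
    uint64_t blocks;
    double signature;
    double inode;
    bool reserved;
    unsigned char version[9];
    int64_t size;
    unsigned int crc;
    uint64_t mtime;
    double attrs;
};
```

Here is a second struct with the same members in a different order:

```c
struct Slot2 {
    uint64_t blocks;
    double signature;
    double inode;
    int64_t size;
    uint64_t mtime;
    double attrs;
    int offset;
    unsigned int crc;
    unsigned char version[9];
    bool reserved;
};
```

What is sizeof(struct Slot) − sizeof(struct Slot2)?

8

offset at 0 (size 4, align 4) → ends 4
pad 4 to align 8 for blocks
blocks at 8 (size 8, align 8) → ends 16
signature at 16 (size 8, align 8) → ends 24
inode at 24 (size 8, align 8) → ends 32
reserved at 32 (size 1, align 1) → ends 33
version at 33 (size 9, align 1) → ends 42
pad 6 to align 8 for size
size at 48 (size 8, align 8) → ends 56
crc at 56 (size 4, align 4) → ends 60
pad 4 to align 8 for mtime
mtime at 64 (size 8, align 8) → ends 72
attrs at 72 (size 8, align 8) → ends 80
total 80 bytes, alignment 8
— Slot2 —
blocks at 0 (size 8, align 8) → ends 8
signature at 8 (size 8, align 8) → ends 16
inode at 16 (size 8, align 8) → ends 24
size at 24 (size 8, align 8) → ends 32
mtime at 32 (size 8, align 8) → ends 40
attrs at 40 (size 8, align 8) → ends 48
offset at 48 (size 4, align 4) → ends 52
crc at 52 (size 4, align 4) → ends 56
version at 56 (size 9, align 1) → ends 65
reserved at 65 (size 1, align 1) → ends 66
tail pad 6 to reach multiple of 8
total 72 bytes, alignment 8
80 − 72 = 8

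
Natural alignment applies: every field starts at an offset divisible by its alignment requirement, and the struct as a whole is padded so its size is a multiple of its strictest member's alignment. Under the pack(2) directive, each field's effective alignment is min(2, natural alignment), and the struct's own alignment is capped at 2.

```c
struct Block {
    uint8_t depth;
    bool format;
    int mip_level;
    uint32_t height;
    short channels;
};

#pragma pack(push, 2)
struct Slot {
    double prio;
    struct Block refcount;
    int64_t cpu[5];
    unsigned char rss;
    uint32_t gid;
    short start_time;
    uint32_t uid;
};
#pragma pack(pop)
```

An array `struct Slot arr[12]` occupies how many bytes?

912

Block: 0..1  depth  (1B, 1-aligned); 1..2  format  (1B, 1-aligned); 2..4  -- padding (2B); 4..8  mip_level  (4B, 4-aligned); 8..12  height  (4B, 4-aligned); 12..14  channels  (2B, 2-aligned); 14..16  -- tail padding (2B); sizeof = 16, alignof = 4
0..8  prio  (8B, 2-aligned)
8..24  refcount  (16B, 2-aligned)
24..64  cpu  (40B, 2-aligned)
64..65  rss  (1B, 1-aligned)
65..66  -- padding (1B)
66..70  gid  (4B, 2-aligned)
70..72  start_time  (2B, 2-aligned)
72..76  uid  (4B, 2-aligned)
sizeof = 76, alignof = 2
array of 12: 12 × 76 = 912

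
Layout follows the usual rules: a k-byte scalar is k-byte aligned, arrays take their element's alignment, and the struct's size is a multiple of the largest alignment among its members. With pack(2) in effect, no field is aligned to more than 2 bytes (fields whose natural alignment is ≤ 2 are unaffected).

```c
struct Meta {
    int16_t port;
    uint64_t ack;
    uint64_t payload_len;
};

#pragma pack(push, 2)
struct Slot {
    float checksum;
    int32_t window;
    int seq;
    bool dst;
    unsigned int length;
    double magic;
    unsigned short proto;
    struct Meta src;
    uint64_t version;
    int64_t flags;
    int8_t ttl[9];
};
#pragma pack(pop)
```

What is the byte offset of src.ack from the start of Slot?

Meta: 0..2  port  (2B, 2-aligned); 2..8  -- padding (6B); 8..16  ack  (8B, 8-aligned); 16..24  payload_len  (8B, 8-aligned); sizeof = 24, alignof = 8
0..4  checksum  (4B, 2-aligned)
4..8  window  (4B, 2-aligned)
8..12  seq  (4B, 2-aligned)
12..13  dst  (1B, 1-aligned)
13..14  -- padding (1B)
14..18  length  (4B, 2-aligned)
18..26  magic  (8B, 2-aligned)
26..28  proto  (2B, 2-aligned)
28..52  src  (24B, 2-aligned)
within Meta: ack at 8
28 + 8 = 36

36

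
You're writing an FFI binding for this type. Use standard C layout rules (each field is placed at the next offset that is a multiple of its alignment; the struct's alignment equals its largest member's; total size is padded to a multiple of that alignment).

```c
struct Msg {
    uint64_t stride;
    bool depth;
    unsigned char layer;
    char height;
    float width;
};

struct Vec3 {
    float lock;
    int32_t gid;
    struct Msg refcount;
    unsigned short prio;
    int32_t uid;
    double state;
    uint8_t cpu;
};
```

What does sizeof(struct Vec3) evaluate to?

Msg: @0: stride [8B, align 8] → 8; @8: depth [1B, align 1] → 9; @9: layer [1B, align 1] → 10; @10: height [1B, align 1] → 11; +1 pad (align 4); @12: width [4B, align 4] → 16; size 16, align 8
@0: lock [4B, align 4] → 4
@4: gid [4B, align 4] → 8
@8: refcount [16B, align 8] → 24
@24: prio [2B, align 2] → 26
+2 pad (align 4)
@28: uid [4B, align 4] → 32
@32: state [8B, align 8] → 40
@40: cpu [1B, align 1] → 41
+7 tail pad (align 8)
size 48, align 8

48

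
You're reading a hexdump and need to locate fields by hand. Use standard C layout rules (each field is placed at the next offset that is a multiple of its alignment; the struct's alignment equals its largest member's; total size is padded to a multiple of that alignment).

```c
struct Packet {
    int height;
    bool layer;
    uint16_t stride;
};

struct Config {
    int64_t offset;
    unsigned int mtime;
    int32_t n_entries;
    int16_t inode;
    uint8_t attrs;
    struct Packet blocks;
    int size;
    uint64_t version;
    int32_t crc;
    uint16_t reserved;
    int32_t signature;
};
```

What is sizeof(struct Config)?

Packet: @0: height [4B, align 4] → 4; @4: layer [1B, align 1] → 5; +1 pad (align 2); @6: stride [2B, align 2] → 8; size 8, align 4
@0: offset [8B, align 8] → 8
@8: mtime [4B, align 4] → 12
@12: n_entries [4B, align 4] → 16
@16: inode [2B, align 2] → 18
@18: attrs [1B, align 1] → 19
+1 pad (align 4)
@20: blocks [8B, align 4] → 28
@28: size [4B, align 4] → 32
@32: version [8B, align 8] → 40
@40: crc [4B, align 4] → 44
@44: reserved [2B, align 2] → 46
+2 pad (align 4)
@48: signature [4B, align 4] → 52
+4 tail pad (align 8)
size 56, align 8

56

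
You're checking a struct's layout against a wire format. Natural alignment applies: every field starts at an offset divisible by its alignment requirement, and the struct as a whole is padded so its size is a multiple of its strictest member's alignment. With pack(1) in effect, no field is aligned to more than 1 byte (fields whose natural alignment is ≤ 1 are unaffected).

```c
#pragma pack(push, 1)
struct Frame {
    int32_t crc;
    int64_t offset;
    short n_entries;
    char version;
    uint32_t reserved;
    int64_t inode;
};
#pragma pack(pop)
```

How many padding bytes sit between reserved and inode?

@0: crc [4B, align 1] → 4
@4: offset [8B, align 1] → 12
@12: n_entries [2B, align 1] → 14
@14: version [1B, align 1] → 15
@15: reserved [4B, align 1] → 19
@19: inode [8B, align 1] → 27

0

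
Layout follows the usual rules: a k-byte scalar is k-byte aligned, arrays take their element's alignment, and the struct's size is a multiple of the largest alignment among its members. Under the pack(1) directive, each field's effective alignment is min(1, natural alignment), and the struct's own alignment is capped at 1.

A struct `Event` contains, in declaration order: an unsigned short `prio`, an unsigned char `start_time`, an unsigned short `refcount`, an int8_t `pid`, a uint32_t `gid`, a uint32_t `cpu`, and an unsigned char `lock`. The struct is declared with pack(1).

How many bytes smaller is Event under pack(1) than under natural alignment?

natural layout:
  @0: prio [2B, align 2] → 2
  @2: start_time [1B, align 1] → 3
  +1 pad (align 2)
  @4: refcount [2B, align 2] → 6
  @6: pid [1B, align 1] → 7
  +1 pad (align 4)
  @8: gid [4B, align 4] → 12
  @12: cpu [4B, align 4] → 16
  @16: lock [1B, align 1] → 17
  +3 tail pad (align 4)
  size 20, align 4
packed(1) layout:
  @0: prio [2B, align 1] → 2
  @2: start_time [1B, align 1] → 3
  @3: refcount [2B, align 1] → 5
  @5: pid [1B, align 1] → 6
  @6: gid [4B, align 1] → 10
  @10: cpu [4B, align 1] → 14
  @14: lock [1B, align 1] → 15
  size 15, align 1
20 − 15 = 5

5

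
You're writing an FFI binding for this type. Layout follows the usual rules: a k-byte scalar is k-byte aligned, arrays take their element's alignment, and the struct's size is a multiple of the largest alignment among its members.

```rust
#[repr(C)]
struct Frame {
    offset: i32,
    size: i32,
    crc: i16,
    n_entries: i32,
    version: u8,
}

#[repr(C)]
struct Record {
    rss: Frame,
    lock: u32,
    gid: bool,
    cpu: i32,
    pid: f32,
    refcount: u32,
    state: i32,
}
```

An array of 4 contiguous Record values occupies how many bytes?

176

Frame: 0..4  offset  (4B, 4-aligned); 4..8  size  (4B, 4-aligned); 8..10  crc  (2B, 2-aligned); 10..12  -- padding (2B); 12..16  n_entries  (4B, 4-aligned); 16..17  version  (1B, 1-aligned); 17..20  -- tail padding (3B); sizeof = 20, alignof = 4
0..20  rss  (20B, 4-aligned)
20..24  lock  (4B, 4-aligned)
24..25  gid  (1B, 1-aligned)
25..28  -- padding (3B)
28..32  cpu  (4B, 4-aligned)
32..36  pid  (4B, 4-aligned)
36..40  refcount  (4B, 4-aligned)
40..44  state  (4B, 4-aligned)
sizeof = 44, alignof = 4
array of 4: 4 × 44 = 176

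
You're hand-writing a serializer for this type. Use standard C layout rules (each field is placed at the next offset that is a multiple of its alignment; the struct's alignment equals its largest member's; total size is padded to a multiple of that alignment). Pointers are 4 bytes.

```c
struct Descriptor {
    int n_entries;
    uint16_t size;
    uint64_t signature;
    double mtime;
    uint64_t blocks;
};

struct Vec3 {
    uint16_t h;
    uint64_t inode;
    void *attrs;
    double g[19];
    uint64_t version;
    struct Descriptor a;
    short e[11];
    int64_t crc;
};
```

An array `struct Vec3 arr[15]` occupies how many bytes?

3720

Descriptor: n_entries at 0 (size 4, align 4) → ends 4; size at 4 (size 2, align 2) → ends 6; pad 2 to align 8 for signature; signature at 8 (size 8, align 8) → ends 16; mtime at 16 (size 8, align 8) → ends 24; blocks at 24 (size 8, align 8) → ends 32; total 32 bytes, alignment 8
h at 0 (size 2, align 2) → ends 2
pad 6 to align 8 for inode
inode at 8 (size 8, align 8) → ends 16
attrs at 16 (size 4, align 4) → ends 20
pad 4 to align 8 for g
g at 24 (size 152, align 8) → ends 176
version at 176 (size 8, align 8) → ends 184
a at 184 (size 32, align 8) → ends 216
e at 216 (size 22, align 2) → ends 238
pad 2 to align 8 for crc
crc at 240 (size 8, align 8) → ends 248
total 248 bytes, alignment 8
array of 15: 15 × 248 = 3720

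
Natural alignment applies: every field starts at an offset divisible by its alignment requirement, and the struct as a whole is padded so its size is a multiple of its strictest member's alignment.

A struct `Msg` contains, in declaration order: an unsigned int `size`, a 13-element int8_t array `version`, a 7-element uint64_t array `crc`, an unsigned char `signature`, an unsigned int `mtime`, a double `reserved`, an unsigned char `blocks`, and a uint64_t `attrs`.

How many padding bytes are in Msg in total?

size at 0 (size 4, align 4) → ends 4
version at 4 (size 13, align 1) → ends 17
pad 7 to align 8 for crc
crc at 24 (size 56, align 8) → ends 80
signature at 80 (size 1, align 1) → ends 81
pad 3 to align 4 for mtime
mtime at 84 (size 4, align 4) → ends 88
reserved at 88 (size 8, align 8) → ends 96
blocks at 96 (size 1, align 1) → ends 97
pad 7 to align 8 for attrs
attrs at 104 (size 8, align 8) → ends 112
total 112 bytes, alignment 8
data bytes 95, size 112 → padding 17

17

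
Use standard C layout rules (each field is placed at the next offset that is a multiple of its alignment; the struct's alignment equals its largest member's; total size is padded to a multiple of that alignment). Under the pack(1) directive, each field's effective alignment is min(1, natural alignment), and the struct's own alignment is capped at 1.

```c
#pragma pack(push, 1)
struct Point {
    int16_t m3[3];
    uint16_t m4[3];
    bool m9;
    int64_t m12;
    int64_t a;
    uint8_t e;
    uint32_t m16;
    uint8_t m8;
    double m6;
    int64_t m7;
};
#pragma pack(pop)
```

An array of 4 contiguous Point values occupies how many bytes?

m3 at 0 (size 6, align 1) → ends 6
m4 at 6 (size 6, align 1) → ends 12
m9 at 12 (size 1, align 1) → ends 13
m12 at 13 (size 8, align 1) → ends 21
a at 21 (size 8, align 1) → ends 29
e at 29 (size 1, align 1) → ends 30
m16 at 30 (size 4, align 1) → ends 34
m8 at 34 (size 1, align 1) → ends 35
m6 at 35 (size 8, align 1) → ends 43
m7 at 43 (size 8, align 1) → ends 51
total 51 bytes, alignment 1
array of 4: 4 × 51 = 204

204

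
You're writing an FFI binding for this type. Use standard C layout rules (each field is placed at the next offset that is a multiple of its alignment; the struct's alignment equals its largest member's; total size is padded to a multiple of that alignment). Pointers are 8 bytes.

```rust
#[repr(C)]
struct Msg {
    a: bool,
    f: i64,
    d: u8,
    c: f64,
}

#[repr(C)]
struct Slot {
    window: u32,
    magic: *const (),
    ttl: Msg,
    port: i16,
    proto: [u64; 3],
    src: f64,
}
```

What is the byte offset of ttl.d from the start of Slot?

32

Msg: a at 0 (size 1, align 1) → ends 1; pad 7 to align 8 for f; f at 8 (size 8, align 8) → ends 16; d at 16 (size 1, align 1) → ends 17; pad 7 to align 8 for c; c at 24 (size 8, align 8) → ends 32; total 32 bytes, alignment 8
window at 0 (size 4, align 4) → ends 4
pad 4 to align 8 for magic
magic at 8 (size 8, align 8) → ends 16
ttl at 16 (size 32, align 8) → ends 48
within Msg: d at 16
16 + 16 = 32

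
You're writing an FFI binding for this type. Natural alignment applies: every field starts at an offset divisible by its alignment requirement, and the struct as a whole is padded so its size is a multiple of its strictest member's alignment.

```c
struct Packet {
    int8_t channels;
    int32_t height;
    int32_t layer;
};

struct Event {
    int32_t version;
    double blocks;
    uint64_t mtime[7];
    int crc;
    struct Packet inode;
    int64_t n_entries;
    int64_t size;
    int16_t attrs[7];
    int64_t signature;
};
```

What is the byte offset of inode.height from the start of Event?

Packet: channels at 0 (size 1, align 1) → ends 1; pad 3 to align 4 for height; height at 4 (size 4, align 4) → ends 8; layer at 8 (size 4, align 4) → ends 12; total 12 bytes, alignment 4
version at 0 (size 4, align 4) → ends 4
pad 4 to align 8 for blocks
blocks at 8 (size 8, align 8) → ends 16
mtime at 16 (size 56, align 8) → ends 72
crc at 72 (size 4, align 4) → ends 76
inode at 76 (size 12, align 4) → ends 88
within Packet: height at 4
76 + 4 = 80

80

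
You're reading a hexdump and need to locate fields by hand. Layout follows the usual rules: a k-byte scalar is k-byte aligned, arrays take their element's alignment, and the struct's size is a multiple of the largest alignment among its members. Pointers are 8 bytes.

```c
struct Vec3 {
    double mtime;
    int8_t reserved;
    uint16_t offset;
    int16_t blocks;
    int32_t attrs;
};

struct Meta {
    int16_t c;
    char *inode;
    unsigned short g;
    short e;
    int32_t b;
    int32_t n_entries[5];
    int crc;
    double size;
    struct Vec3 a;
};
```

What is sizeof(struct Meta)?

80 bytes

Vec3: mtime at 0 (size 8, align 8) → ends 8; reserved at 8 (size 1, align 1) → ends 9; pad 1 to align 2 for offset; offset at 10 (size 2, align 2) → ends 12; blocks at 12 (size 2, align 2) → ends 14; pad 2 to align 4 for attrs; attrs at 16 (size 4, align 4) → ends 20; tail pad 4 to reach multiple of 8; total 24 bytes, alignment 8
c at 0 (size 2, align 2) → ends 2
pad 6 to align 8 for inode
inode at 8 (size 8, align 8) → ends 16
g at 16 (size 2, align 2) → ends 18
e at 18 (size 2, align 2) → ends 20
b at 20 (size 4, align 4) → ends 24
n_entries at 24 (size 20, align 4) → ends 44
crc at 44 (size 4, align 4) → ends 48
size at 48 (size 8, align 8) → ends 56
a at 56 (size 24, align 8) → ends 80
total 80 bytes, alignment 8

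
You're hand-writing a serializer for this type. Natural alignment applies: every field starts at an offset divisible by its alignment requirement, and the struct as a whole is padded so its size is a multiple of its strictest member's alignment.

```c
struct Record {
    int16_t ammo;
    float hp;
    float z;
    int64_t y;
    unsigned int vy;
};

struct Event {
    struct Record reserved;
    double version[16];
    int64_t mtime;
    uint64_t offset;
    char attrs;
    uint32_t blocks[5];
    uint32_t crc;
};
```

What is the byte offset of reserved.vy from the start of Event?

Record: 0..2  ammo  (2B, 2-aligned); 2..4  -- padding (2B); 4..8  hp  (4B, 4-aligned); 8..12  z  (4B, 4-aligned); 12..16  -- padding (4B); 16..24  y  (8B, 8-aligned); 24..28  vy  (4B, 4-aligned); 28..32  -- tail padding (4B); sizeof = 32, alignof = 8
0..32  reserved  (32B, 8-aligned)
within Record: vy at 24
0 + 24 = 24

24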